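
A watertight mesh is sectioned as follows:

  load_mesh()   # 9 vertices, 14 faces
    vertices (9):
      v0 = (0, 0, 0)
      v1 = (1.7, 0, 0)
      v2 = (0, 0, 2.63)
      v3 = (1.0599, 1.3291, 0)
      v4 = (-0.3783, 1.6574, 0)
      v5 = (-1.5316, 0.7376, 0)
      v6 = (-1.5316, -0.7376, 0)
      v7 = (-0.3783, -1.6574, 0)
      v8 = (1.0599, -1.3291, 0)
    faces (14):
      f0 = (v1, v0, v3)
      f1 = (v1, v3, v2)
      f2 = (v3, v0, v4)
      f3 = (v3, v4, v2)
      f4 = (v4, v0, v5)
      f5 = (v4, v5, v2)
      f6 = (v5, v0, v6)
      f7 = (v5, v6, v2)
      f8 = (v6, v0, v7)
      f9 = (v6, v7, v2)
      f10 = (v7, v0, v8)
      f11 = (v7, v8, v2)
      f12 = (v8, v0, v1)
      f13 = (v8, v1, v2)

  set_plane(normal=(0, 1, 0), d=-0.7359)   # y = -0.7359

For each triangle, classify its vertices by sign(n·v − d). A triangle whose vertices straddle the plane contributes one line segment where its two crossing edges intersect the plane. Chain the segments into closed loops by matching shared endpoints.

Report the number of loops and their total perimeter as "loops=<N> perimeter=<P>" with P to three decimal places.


Straddling triangles (8 of 14):
  (v5,v0,v6) [++-] → (-1.52807, -0.7359, 0)–(-1.5316, -0.7359, 0)  len=0.0035
  (v5,v6,v2) [+-+] → (-1.5316, -0.7359, 0)–(-1.52807, -0.7359, 0.00606155)  len=0.0070
  (v6,v0,v7) [-+-] → (-1.52807, -0.7359, 0)–(-0.167968, -0.7359, 0)  len=1.3601
  (v6,v7,v2) [--+] → (-0.167968, -0.7359, 1.46226)–(-1.52807, -0.7359, 0.00606155)  len=1.9926
  (v7,v0,v8) [-+-] → (-0.167968, -0.7359, 0)–(0.586849, -0.7359, 0)  len=0.7548
  (v7,v8,v2) [--+] → (0.586849, -0.7359, 1.17381)–(-0.167968, -0.7359, 1.46226)  len=0.8081
  (v8,v0,v1) [-++] → (0.586849, -0.7359, 0)–(1.34559, -0.7359, 0)  len=0.7587
  (v8,v1,v2) [-++] → (1.34559, -0.7359, 0)–(0.586849, -0.7359, 1.17381)  len=1.3977

Chained into 1 loop(s):
  loop 1: 8 segments, perimeter = 7.0825
Total perimeter = 7.083

loops=1 perimeter=7.083


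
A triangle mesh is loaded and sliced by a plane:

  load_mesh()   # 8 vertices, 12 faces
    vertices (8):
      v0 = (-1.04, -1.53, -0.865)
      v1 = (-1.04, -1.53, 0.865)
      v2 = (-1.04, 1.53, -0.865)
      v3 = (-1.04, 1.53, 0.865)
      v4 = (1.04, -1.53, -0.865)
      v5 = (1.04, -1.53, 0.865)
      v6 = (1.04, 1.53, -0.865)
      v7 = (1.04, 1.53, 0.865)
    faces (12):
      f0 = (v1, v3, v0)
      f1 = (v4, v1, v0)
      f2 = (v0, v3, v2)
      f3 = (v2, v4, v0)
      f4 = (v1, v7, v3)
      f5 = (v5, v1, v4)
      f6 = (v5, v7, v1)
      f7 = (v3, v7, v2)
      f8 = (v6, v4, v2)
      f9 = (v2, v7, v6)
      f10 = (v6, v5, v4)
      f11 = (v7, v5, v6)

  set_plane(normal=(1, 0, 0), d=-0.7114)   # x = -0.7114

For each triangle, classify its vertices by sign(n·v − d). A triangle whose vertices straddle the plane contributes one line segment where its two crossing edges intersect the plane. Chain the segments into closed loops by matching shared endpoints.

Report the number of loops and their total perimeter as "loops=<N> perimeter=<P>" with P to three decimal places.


loops=1 perimeter=9.580

Straddling triangles (8 of 12):
  (v4,v1,v0) [+--] → (-0.7114, -1.53, 0.591693)–(-0.7114, -1.53, -0.865)  len=1.4567
  (v2,v4,v0) [-+-] → (-0.7114, 1.04658, -0.865)–(-0.7114, -1.53, -0.865)  len=2.5766
  (v1,v7,v3) [-+-] → (-0.7114, -1.04658, 0.865)–(-0.7114, 1.53, 0.865)  len=2.5766
  (v5,v1,v4) [+-+] → (-0.7114, -1.53, 0.865)–(-0.7114, -1.53, 0.591693)  len=0.2733
  (v5,v7,v1) [++-] → (-0.7114, -1.04658, 0.865)–(-0.7114, -1.53, 0.865)  len=0.4834
  (v3,v7,v2) [-+-] → (-0.7114, 1.53, 0.865)–(-0.7114, 1.53, -0.591693)  len=1.4567
  (v6,v4,v2) [++-] → (-0.7114, 1.04658, -0.865)–(-0.7114, 1.53, -0.865)  len=0.4834
  (v2,v7,v6) [-++] → (-0.7114, 1.53, -0.591693)–(-0.7114, 1.53, -0.865)  len=0.2733

Chained into 1 loop(s):
  loop 1: 8 segments, perimeter = 9.5800
Total perimeter = 9.580


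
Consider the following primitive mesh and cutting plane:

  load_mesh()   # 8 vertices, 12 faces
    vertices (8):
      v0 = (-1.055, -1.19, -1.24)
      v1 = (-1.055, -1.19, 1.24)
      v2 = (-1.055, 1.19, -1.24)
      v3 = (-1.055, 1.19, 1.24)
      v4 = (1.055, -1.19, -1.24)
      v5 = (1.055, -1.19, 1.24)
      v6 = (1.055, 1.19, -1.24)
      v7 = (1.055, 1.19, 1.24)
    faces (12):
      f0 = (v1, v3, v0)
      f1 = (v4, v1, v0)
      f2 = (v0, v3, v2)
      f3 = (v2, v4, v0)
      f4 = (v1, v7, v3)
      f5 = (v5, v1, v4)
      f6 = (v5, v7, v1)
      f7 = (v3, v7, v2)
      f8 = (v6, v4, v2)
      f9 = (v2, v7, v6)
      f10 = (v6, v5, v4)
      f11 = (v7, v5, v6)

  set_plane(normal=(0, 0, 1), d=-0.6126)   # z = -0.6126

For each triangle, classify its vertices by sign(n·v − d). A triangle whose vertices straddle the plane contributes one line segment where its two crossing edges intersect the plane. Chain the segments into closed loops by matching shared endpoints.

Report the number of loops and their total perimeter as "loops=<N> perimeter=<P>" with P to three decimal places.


loops=1 perimeter=8.980

Straddling triangles (8 of 12):
  (v1,v3,v0) [++-] → (-1.055, -0.587898, -0.6126)–(-1.055, -1.19, -0.6126)  len=0.6021
  (v4,v1,v0) [-+-] → (0.521204, -1.19, -0.6126)–(-1.055, -1.19, -0.6126)  len=1.5762
  (v0,v3,v2) [-+-] → (-1.055, -0.587898, -0.6126)–(-1.055, 1.19, -0.6126)  len=1.7779
  (v5,v1,v4) [++-] → (0.521204, -1.19, -0.6126)–(1.055, -1.19, -0.6126)  len=0.5338
  (v3,v7,v2) [++-] → (-0.521204, 1.19, -0.6126)–(-1.055, 1.19, -0.6126)  len=0.5338
  (v2,v7,v6) [-+-] → (-0.521204, 1.19, -0.6126)–(1.055, 1.19, -0.6126)  len=1.5762
  (v6,v5,v4) [-+-] → (1.055, 0.587898, -0.6126)–(1.055, -1.19, -0.6126)  len=1.7779
  (v7,v5,v6) [++-] → (1.055, 0.587898, -0.6126)–(1.055, 1.19, -0.6126)  len=0.6021

Chained into 1 loop(s):
  loop 1: 8 segments, perimeter = 8.9800
Total perimeter = 8.980


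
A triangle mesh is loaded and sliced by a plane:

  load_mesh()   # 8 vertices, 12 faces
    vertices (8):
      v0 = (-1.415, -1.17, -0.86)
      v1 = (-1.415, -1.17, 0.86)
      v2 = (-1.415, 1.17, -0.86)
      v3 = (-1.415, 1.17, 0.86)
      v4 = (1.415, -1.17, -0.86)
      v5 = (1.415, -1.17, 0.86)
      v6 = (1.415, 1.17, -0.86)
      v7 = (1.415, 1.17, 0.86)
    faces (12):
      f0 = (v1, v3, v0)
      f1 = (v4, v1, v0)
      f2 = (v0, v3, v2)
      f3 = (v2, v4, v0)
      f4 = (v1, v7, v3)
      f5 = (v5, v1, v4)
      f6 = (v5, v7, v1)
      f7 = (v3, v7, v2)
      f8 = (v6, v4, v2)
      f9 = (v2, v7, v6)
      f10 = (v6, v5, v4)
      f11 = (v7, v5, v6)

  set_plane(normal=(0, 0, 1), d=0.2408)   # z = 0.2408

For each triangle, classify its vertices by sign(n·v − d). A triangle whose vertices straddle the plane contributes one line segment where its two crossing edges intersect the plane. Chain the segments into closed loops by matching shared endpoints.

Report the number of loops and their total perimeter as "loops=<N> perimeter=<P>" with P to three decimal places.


Straddling triangles (8 of 12):
  (v1,v3,v0) [++-] → (-1.415, 0.3276, 0.2408)–(-1.415, -1.17, 0.2408)  len=1.4976
  (v4,v1,v0) [-+-] → (-0.3962, -1.17, 0.2408)–(-1.415, -1.17, 0.2408)  len=1.0188
  (v0,v3,v2) [-+-] → (-1.415, 0.3276, 0.2408)–(-1.415, 1.17, 0.2408)  len=0.8424
  (v5,v1,v4) [++-] → (-0.3962, -1.17, 0.2408)–(1.415, -1.17, 0.2408)  len=1.8112
  (v3,v7,v2) [++-] → (0.3962, 1.17, 0.2408)–(-1.415, 1.17, 0.2408)  len=1.8112
  (v2,v7,v6) [-+-] → (0.3962, 1.17, 0.2408)–(1.415, 1.17, 0.2408)  len=1.0188
  (v6,v5,v4) [-+-] → (1.415, -0.3276, 0.2408)–(1.415, -1.17, 0.2408)  len=0.8424
  (v7,v5,v6) [++-] → (1.415, -0.3276, 0.2408)–(1.415, 1.17, 0.2408)  len=1.4976

Chained into 1 loop(s):
  loop 1: 8 segments, perimeter = 10.3400
Total perimeter = 10.340

loops=1 perimeter=10.340


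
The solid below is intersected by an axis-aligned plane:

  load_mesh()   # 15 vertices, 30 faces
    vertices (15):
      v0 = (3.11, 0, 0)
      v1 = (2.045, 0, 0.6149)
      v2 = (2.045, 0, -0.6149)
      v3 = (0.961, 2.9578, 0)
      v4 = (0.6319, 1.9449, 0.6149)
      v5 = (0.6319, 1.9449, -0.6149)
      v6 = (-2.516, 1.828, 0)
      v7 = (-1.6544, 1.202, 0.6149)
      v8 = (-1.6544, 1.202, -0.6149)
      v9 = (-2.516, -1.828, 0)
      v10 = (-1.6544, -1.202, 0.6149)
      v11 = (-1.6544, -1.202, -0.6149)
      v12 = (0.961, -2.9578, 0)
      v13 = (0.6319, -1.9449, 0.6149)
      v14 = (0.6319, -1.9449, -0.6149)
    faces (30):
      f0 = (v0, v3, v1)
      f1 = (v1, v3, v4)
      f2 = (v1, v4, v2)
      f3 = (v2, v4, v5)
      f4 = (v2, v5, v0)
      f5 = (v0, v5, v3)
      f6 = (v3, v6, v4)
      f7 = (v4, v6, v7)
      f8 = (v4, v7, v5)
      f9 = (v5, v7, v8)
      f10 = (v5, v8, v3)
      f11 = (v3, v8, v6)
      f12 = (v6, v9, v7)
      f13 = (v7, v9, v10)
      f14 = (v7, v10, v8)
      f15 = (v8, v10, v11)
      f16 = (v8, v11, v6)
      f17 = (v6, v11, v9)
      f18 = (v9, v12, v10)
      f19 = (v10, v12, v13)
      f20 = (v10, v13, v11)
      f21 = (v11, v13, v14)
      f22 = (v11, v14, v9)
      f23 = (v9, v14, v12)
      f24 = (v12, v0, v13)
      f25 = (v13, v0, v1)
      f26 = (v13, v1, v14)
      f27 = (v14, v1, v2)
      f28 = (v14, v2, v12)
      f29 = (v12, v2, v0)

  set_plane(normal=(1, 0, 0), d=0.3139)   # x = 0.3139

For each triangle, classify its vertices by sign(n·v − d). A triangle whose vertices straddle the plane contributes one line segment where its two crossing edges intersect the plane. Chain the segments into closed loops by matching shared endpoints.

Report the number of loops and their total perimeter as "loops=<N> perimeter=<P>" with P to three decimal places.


loops=2 perimeter=6.839

Straddling triangles (12 of 30):
  (v3,v6,v4) [+-+] → (0.3139, 2.74753, 0)–(0.3139, 1.93309, 0.552783)  len=0.9843
  (v4,v6,v7) [+--] → (0.3139, 1.93309, 0.552783)–(0.3139, 1.84157, 0.6149)  len=0.1106
  (v4,v7,v5) [+-+] → (0.3139, 1.84157, 0.6149)–(0.3139, 1.84157, -0.443848)  len=1.0587
  (v5,v7,v8) [+--] → (0.3139, 1.84157, -0.443848)–(0.3139, 1.84157, -0.6149)  len=0.1711
  (v5,v8,v3) [+-+] → (0.3139, 1.84157, -0.6149)–(0.3139, 2.52338, -0.152138)  len=0.8240
  (v3,v8,v6) [+--] → (0.3139, 2.52338, -0.152138)–(0.3139, 2.74753, 0)  len=0.2709
  (v9,v12,v10) [-+-] → (0.3139, -2.74753, 0)–(0.3139, -2.52338, 0.152138)  len=0.2709
  (v10,v12,v13) [-++] → (0.3139, -2.52338, 0.152138)–(0.3139, -1.84157, 0.6149)  len=0.8240
  (v10,v13,v11) [-+-] → (0.3139, -1.84157, 0.6149)–(0.3139, -1.84157, 0.443848)  len=0.1711
  (v11,v13,v14) [-++] → (0.3139, -1.84157, 0.443848)–(0.3139, -1.84157, -0.6149)  len=1.0587
  (v11,v14,v9) [-+-] → (0.3139, -1.84157, -0.6149)–(0.3139, -1.93309, -0.552783)  len=0.1106
  (v9,v14,v12) [-++] → (0.3139, -1.93309, -0.552783)–(0.3139, -2.74753, 0)  len=0.9843

Chained into 2 loop(s):
  loop 1: 6 segments, perimeter = 3.4197
  loop 2: 6 segments, perimeter = 3.4197
Total perimeter = 6.839


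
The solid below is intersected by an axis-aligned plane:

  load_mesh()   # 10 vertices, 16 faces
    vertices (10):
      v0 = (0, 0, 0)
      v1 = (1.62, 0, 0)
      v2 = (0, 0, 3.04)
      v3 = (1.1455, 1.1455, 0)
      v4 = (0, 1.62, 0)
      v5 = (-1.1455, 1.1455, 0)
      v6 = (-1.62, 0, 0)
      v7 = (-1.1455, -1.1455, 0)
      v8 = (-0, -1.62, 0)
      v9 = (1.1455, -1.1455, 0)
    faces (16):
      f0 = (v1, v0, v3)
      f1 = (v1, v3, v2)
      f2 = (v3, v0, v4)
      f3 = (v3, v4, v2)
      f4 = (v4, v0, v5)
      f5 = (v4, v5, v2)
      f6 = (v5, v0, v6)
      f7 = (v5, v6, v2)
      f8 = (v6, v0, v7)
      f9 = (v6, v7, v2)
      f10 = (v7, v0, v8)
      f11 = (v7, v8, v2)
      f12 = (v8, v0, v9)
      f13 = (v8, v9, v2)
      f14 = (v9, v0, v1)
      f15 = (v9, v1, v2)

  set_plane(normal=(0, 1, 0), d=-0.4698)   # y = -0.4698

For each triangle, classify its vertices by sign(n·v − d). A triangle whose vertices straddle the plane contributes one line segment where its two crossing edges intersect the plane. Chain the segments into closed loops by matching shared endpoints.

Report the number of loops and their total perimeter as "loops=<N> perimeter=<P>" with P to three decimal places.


loops=1 perimeter=8.105

Straddling triangles (8 of 16):
  (v6,v0,v7) [++-] → (-0.4698, -0.4698, 0)–(-1.42539, -0.4698, 0)  len=0.9556
  (v6,v7,v2) [+-+] → (-1.42539, -0.4698, 0)–(-0.4698, -0.4698, 1.79322)  len=2.0319
  (v7,v0,v8) [-+-] → (-0.4698, -0.4698, 0)–(0, -0.4698, 0)  len=0.4698
  (v7,v8,v2) [--+] → (0, -0.4698, 2.1584)–(-0.4698, -0.4698, 1.79322)  len=0.5950
  (v8,v0,v9) [-+-] → (0, -0.4698, 0)–(0.4698, -0.4698, 0)  len=0.4698
  (v8,v9,v2) [--+] → (0.4698, -0.4698, 1.79322)–(0, -0.4698, 2.1584)  len=0.5950
  (v9,v0,v1) [-++] → (0.4698, -0.4698, 0)–(1.42539, -0.4698, 0)  len=0.9556
  (v9,v1,v2) [-++] → (1.42539, -0.4698, 0)–(0.4698, -0.4698, 1.79322)  len=2.0319

Chained into 1 loop(s):
  loop 1: 8 segments, perimeter = 8.1047
Total perimeter = 8.105


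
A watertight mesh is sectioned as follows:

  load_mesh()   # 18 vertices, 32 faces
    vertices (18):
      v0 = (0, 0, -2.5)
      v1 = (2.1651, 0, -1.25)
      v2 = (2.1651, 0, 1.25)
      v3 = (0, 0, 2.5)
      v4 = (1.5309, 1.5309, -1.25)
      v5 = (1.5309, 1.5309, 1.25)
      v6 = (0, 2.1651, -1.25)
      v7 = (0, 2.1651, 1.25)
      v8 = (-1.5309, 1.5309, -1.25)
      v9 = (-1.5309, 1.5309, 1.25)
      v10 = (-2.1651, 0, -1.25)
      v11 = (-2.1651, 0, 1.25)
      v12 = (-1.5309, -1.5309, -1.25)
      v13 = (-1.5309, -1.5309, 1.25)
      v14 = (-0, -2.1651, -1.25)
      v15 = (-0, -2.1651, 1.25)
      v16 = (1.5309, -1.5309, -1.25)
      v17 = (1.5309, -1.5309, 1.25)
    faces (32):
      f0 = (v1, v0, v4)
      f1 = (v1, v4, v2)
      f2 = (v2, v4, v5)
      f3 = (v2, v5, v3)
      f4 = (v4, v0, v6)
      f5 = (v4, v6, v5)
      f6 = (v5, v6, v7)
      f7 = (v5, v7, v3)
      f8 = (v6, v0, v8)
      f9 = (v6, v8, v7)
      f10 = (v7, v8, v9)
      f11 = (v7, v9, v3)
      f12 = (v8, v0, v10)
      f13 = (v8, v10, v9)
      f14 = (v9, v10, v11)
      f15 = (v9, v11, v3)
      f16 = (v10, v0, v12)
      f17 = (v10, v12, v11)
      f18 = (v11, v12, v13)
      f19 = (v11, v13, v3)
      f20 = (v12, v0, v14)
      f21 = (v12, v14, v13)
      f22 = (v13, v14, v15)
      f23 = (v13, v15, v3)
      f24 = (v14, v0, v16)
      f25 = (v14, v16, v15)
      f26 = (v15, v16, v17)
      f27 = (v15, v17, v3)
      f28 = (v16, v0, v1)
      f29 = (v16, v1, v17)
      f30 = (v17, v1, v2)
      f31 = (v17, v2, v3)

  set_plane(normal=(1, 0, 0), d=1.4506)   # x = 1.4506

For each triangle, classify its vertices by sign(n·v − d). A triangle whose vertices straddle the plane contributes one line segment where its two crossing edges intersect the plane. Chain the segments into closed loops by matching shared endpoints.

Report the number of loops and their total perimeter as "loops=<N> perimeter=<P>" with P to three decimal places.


loops=1 perimeter=11.491

Straddling triangles (12 of 32):
  (v1,v0,v4) [+-+] → (1.4506, 0, -1.66251)–(1.4506, 1.4506, -1.31557)  len=1.4915
  (v2,v5,v3) [++-] → (1.4506, 1.4506, 1.31557)–(1.4506, 0, 1.66251)  len=1.4915
  (v4,v0,v6) [+--] → (1.4506, 1.4506, -1.31557)–(1.4506, 1.56417, -1.25)  len=0.1311
  (v4,v6,v5) [+-+] → (1.4506, 1.56417, -1.25)–(1.4506, 1.56417, 1.11887)  len=2.3689
  (v5,v6,v7) [+--] → (1.4506, 1.56417, 1.11887)–(1.4506, 1.56417, 1.25)  len=0.1311
  (v5,v7,v3) [+--] → (1.4506, 1.56417, 1.25)–(1.4506, 1.4506, 1.31557)  len=0.1311
  (v14,v0,v16) [--+] → (1.4506, -1.4506, -1.31557)–(1.4506, -1.56417, -1.25)  len=0.1311
  (v14,v16,v15) [-+-] → (1.4506, -1.56417, -1.25)–(1.4506, -1.56417, -1.11887)  len=0.1311
  (v15,v16,v17) [-++] → (1.4506, -1.56417, -1.11887)–(1.4506, -1.56417, 1.25)  len=2.3689
  (v15,v17,v3) [-+-] → (1.4506, -1.56417, 1.25)–(1.4506, -1.4506, 1.31557)  len=0.1311
  (v16,v0,v1) [+-+] → (1.4506, -1.4506, -1.31557)–(1.4506, 0, -1.66251)  len=1.4915
  (v17,v2,v3) [++-] → (1.4506, 0, 1.66251)–(1.4506, -1.4506, 1.31557)  len=1.4915

Chained into 1 loop(s):
  loop 1: 12 segments, perimeter = 11.4906
Total perimeter = 11.491


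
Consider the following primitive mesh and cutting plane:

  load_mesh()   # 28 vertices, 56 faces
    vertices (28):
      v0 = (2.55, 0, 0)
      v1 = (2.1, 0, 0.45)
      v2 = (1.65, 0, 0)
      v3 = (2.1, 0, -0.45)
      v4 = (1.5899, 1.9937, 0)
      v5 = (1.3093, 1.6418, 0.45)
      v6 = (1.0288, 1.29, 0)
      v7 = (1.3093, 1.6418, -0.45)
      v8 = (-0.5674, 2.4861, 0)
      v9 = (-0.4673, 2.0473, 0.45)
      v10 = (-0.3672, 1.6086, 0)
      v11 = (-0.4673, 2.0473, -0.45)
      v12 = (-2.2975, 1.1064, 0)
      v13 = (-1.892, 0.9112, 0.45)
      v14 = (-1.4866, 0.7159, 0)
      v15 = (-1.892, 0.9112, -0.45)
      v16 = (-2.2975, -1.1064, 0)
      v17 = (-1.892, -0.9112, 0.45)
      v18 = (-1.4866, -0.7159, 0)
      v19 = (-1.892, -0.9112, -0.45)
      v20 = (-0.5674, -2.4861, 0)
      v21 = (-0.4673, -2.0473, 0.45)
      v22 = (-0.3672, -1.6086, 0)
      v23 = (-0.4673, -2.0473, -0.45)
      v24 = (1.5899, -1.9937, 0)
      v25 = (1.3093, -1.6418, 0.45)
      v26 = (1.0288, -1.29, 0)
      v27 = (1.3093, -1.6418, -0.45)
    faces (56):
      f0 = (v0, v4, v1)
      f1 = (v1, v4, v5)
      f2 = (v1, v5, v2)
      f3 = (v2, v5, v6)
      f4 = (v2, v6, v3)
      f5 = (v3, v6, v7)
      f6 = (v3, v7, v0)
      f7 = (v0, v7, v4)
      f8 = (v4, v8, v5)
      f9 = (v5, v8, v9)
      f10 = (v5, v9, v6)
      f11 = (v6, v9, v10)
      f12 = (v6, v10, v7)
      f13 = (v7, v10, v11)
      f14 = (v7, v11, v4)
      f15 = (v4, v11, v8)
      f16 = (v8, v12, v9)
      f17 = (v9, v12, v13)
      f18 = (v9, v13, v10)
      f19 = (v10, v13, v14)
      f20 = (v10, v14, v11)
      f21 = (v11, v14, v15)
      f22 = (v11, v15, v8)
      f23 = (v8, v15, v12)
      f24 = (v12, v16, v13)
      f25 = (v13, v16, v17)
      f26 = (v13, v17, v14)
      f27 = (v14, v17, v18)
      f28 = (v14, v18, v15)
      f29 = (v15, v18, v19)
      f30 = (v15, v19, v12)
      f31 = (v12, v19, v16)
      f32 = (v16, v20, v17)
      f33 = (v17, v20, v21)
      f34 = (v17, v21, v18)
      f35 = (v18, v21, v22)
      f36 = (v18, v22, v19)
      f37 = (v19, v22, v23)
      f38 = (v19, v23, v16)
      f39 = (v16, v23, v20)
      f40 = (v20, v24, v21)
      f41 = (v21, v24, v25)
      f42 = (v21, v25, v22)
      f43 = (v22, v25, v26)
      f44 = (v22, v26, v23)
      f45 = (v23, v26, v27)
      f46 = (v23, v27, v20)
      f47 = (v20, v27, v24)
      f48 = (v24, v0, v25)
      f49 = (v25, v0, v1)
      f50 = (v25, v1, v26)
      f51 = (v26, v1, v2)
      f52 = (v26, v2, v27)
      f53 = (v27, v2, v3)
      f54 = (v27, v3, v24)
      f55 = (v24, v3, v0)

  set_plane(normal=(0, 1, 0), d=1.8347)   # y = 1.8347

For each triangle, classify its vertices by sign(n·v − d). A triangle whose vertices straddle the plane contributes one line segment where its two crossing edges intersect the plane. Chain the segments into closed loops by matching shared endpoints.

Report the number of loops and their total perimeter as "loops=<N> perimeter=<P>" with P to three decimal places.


Straddling triangles (16 of 56):
  (v0,v4,v1) [-+-] → (1.66647, 1.8347, 0)–(1.63058, 1.8347, 0.035888)  len=0.0508
  (v1,v4,v5) [-+-] → (1.63058, 1.8347, 0.035888)–(1.46312, 1.8347, 0.203325)  len=0.2368
  (v0,v7,v4) [--+] → (1.46312, 1.8347, -0.203325)–(1.66647, 1.8347, 0)  len=0.2876
  (v4,v8,v5) [++-] → (0.880524, 1.8347, 0.347187)–(1.46312, 1.8347, 0.203325)  len=0.6001
  (v5,v8,v9) [-++] → (0.880524, 1.8347, 0.347187)–(0.464155, 1.8347, 0.45)  len=0.4289
  (v5,v9,v6) [-+-] → (0.464155, 1.8347, 0.45)–(-0.0472936, 1.8347, 0.32367)  len=0.5268
  (v6,v9,v10) [-+-] → (-0.0472936, 1.8347, 0.32367)–(-0.41879, 1.8347, 0.231924)  len=0.3827
  (v7,v10,v11) [--+] → (-0.41879, 1.8347, -0.231924)–(0.464155, 1.8347, -0.45)  len=0.9095
  (v7,v11,v4) [-++] → (0.464155, 1.8347, -0.45)–(1.46312, 1.8347, -0.203325)  len=1.0290
  (v8,v12,v9) [+-+] → (-1.38423, 1.8347, 0)–(-0.880841, 1.8347, 0.348321)  len=0.6122
  (v9,v12,v13) [+--] → (-0.880841, 1.8347, 0.348321)–(-0.733906, 1.8347, 0.45)  len=0.1787
  (v9,v13,v10) [+--] → (-0.733906, 1.8347, 0.45)–(-0.41879, 1.8347, 0.231924)  len=0.3832
  (v10,v14,v11) [--+] → (-0.630063, 1.8347, -0.378143)–(-0.41879, 1.8347, -0.231924)  len=0.2569
  (v11,v14,v15) [+--] → (-0.630063, 1.8347, -0.378143)–(-0.733906, 1.8347, -0.45)  len=0.1263
  (v11,v15,v8) [+-+] → (-0.733906, 1.8347, -0.45)–(-1.11527, 1.8347, -0.186126)  len=0.4638
  (v8,v15,v12) [+--] → (-1.11527, 1.8347, -0.186126)–(-1.38423, 1.8347, 0)  len=0.3271

Chained into 1 loop(s):
  loop 1: 16 segments, perimeter = 6.8001
Total perimeter = 6.800

loops=1 perimeter=6.800


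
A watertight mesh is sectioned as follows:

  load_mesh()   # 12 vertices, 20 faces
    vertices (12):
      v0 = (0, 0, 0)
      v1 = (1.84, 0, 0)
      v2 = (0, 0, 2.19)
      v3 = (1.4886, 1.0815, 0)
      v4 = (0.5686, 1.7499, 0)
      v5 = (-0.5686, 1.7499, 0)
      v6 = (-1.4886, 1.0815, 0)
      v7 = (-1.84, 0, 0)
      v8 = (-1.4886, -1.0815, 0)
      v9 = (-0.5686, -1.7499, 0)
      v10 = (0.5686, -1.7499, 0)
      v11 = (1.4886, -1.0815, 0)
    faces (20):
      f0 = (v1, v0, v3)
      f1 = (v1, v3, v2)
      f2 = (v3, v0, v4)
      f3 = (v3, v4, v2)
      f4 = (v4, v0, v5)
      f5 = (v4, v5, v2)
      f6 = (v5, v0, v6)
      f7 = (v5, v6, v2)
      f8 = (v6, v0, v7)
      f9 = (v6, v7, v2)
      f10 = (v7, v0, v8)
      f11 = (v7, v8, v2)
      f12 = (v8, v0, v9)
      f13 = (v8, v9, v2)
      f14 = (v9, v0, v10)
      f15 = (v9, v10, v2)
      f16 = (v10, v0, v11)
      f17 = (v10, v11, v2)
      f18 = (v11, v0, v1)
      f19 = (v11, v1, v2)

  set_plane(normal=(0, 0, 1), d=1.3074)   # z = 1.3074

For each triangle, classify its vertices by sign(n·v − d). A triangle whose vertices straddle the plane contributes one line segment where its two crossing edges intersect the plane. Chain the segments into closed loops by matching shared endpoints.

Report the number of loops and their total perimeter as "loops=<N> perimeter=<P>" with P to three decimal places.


loops=1 perimeter=4.583

Straddling triangles (10 of 20):
  (v1,v3,v2) [--+] → (0.599926, 0.435859, 1.3074)–(0.741545, 0, 1.3074)  len=0.4583
  (v3,v4,v2) [--+] → (0.229154, 0.705234, 1.3074)–(0.599926, 0.435859, 1.3074)  len=0.4583
  (v4,v5,v2) [--+] → (-0.229154, 0.705234, 1.3074)–(0.229154, 0.705234, 1.3074)  len=0.4583
  (v5,v6,v2) [--+] → (-0.599926, 0.435859, 1.3074)–(-0.229154, 0.705234, 1.3074)  len=0.4583
  (v6,v7,v2) [--+] → (-0.741545, 0, 1.3074)–(-0.599926, 0.435859, 1.3074)  len=0.4583
  (v7,v8,v2) [--+] → (-0.599926, -0.435859, 1.3074)–(-0.741545, 0, 1.3074)  len=0.4583
  (v8,v9,v2) [--+] → (-0.229154, -0.705234, 1.3074)–(-0.599926, -0.435859, 1.3074)  len=0.4583
  (v9,v10,v2) [--+] → (0.229154, -0.705234, 1.3074)–(-0.229154, -0.705234, 1.3074)  len=0.4583
  (v10,v11,v2) [--+] → (0.599926, -0.435859, 1.3074)–(0.229154, -0.705234, 1.3074)  len=0.4583
  (v11,v1,v2) [--+] → (0.741545, 0, 1.3074)–(0.599926, -0.435859, 1.3074)  len=0.4583

Chained into 1 loop(s):
  loop 1: 10 segments, perimeter = 4.5830
Total perimeter = 4.583


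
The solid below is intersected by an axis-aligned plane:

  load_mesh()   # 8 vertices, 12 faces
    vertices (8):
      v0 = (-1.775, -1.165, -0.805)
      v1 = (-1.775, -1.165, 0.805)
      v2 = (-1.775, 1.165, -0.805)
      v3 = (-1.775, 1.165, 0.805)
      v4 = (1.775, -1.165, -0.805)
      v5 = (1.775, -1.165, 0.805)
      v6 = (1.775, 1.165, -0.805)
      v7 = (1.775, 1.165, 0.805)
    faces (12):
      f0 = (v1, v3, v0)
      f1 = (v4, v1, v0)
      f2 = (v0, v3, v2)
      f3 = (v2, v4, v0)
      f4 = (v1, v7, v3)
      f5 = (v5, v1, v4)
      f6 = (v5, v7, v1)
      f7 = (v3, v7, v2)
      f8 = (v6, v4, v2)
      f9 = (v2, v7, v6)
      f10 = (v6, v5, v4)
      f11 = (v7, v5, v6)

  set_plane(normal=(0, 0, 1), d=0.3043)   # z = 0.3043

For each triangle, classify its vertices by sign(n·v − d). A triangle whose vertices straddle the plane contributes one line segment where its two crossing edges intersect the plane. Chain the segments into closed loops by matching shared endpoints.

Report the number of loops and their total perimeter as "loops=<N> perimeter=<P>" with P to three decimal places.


Straddling triangles (8 of 12):
  (v1,v3,v0) [++-] → (-1.775, 0.440384, 0.3043)–(-1.775, -1.165, 0.3043)  len=1.6054
  (v4,v1,v0) [-+-] → (-0.670972, -1.165, 0.3043)–(-1.775, -1.165, 0.3043)  len=1.1040
  (v0,v3,v2) [-+-] → (-1.775, 0.440384, 0.3043)–(-1.775, 1.165, 0.3043)  len=0.7246
  (v5,v1,v4) [++-] → (-0.670972, -1.165, 0.3043)–(1.775, -1.165, 0.3043)  len=2.4460
  (v3,v7,v2) [++-] → (0.670972, 1.165, 0.3043)–(-1.775, 1.165, 0.3043)  len=2.4460
  (v2,v7,v6) [-+-] → (0.670972, 1.165, 0.3043)–(1.775, 1.165, 0.3043)  len=1.1040
  (v6,v5,v4) [-+-] → (1.775, -0.440384, 0.3043)–(1.775, -1.165, 0.3043)  len=0.7246
  (v7,v5,v6) [++-] → (1.775, -0.440384, 0.3043)–(1.775, 1.165, 0.3043)  len=1.6054

Chained into 1 loop(s):
  loop 1: 8 segments, perimeter = 11.7600
Total perimeter = 11.760

loops=1 perimeter=11.760


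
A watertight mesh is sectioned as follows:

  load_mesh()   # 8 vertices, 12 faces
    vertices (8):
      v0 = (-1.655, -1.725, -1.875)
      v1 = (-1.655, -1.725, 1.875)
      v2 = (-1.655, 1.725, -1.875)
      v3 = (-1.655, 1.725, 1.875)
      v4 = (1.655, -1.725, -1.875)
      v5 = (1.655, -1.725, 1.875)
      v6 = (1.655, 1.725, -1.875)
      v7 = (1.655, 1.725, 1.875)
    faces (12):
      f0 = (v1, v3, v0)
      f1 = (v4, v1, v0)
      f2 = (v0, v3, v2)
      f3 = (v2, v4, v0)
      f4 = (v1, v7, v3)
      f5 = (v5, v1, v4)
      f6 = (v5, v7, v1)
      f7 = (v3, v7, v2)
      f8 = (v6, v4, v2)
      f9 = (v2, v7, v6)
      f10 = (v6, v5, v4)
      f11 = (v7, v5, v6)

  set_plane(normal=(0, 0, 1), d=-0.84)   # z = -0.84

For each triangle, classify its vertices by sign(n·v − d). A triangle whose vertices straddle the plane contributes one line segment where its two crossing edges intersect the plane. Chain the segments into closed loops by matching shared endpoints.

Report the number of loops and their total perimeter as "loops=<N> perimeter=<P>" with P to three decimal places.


Straddling triangles (8 of 12):
  (v1,v3,v0) [++-] → (-1.655, -0.7728, -0.84)–(-1.655, -1.725, -0.84)  len=0.9522
  (v4,v1,v0) [-+-] → (0.74144, -1.725, -0.84)–(-1.655, -1.725, -0.84)  len=2.3964
  (v0,v3,v2) [-+-] → (-1.655, -0.7728, -0.84)–(-1.655, 1.725, -0.84)  len=2.4978
  (v5,v1,v4) [++-] → (0.74144, -1.725, -0.84)–(1.655, -1.725, -0.84)  len=0.9136
  (v3,v7,v2) [++-] → (-0.74144, 1.725, -0.84)–(-1.655, 1.725, -0.84)  len=0.9136
  (v2,v7,v6) [-+-] → (-0.74144, 1.725, -0.84)–(1.655, 1.725, -0.84)  len=2.3964
  (v6,v5,v4) [-+-] → (1.655, 0.7728, -0.84)–(1.655, -1.725, -0.84)  len=2.4978
  (v7,v5,v6) [++-] → (1.655, 0.7728, -0.84)–(1.655, 1.725, -0.84)  len=0.9522

Chained into 1 loop(s):
  loop 1: 8 segments, perimeter = 13.5200
Total perimeter = 13.520

loops=1 perimeter=13.520


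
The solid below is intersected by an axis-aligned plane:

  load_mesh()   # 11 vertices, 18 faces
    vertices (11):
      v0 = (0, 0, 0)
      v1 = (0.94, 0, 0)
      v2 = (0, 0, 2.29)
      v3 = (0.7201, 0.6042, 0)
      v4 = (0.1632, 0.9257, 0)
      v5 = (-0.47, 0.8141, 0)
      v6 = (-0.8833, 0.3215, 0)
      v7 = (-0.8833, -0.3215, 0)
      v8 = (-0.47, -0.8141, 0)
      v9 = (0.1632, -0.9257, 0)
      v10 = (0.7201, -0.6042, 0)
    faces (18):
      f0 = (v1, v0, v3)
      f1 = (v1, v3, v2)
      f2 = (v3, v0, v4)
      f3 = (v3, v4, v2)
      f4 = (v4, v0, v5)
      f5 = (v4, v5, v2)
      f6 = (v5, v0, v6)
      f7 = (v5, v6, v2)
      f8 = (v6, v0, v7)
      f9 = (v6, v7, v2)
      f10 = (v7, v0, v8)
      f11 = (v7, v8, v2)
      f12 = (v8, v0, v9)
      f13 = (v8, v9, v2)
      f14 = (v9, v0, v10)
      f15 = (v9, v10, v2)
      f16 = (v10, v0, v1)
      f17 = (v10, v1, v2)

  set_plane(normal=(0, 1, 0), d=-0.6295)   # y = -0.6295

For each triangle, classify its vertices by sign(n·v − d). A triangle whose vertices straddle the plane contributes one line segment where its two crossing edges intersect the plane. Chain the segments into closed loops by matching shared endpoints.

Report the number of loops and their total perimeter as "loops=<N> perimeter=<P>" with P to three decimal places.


loops=1 perimeter=3.328

Straddling triangles (6 of 18):
  (v7,v0,v8) [++-] → (-0.363426, -0.6295, 0)–(-0.624883, -0.6295, 0)  len=0.2615
  (v7,v8,v2) [+-+] → (-0.624883, -0.6295, 0)–(-0.363426, -0.6295, 0.519265)  len=0.5814
  (v8,v0,v9) [-+-] → (-0.363426, -0.6295, 0)–(0.11098, -0.6295, 0)  len=0.4744
  (v8,v9,v2) [--+] → (0.11098, -0.6295, 0.732741)–(-0.363426, -0.6295, 0.519265)  len=0.5202
  (v9,v0,v10) [-++] → (0.11098, -0.6295, 0)–(0.676276, -0.6295, 0)  len=0.5653
  (v9,v10,v2) [-++] → (0.676276, -0.6295, 0)–(0.11098, -0.6295, 0.732741)  len=0.9255

Chained into 1 loop(s):
  loop 1: 6 segments, perimeter = 3.3282
Total perimeter = 3.328


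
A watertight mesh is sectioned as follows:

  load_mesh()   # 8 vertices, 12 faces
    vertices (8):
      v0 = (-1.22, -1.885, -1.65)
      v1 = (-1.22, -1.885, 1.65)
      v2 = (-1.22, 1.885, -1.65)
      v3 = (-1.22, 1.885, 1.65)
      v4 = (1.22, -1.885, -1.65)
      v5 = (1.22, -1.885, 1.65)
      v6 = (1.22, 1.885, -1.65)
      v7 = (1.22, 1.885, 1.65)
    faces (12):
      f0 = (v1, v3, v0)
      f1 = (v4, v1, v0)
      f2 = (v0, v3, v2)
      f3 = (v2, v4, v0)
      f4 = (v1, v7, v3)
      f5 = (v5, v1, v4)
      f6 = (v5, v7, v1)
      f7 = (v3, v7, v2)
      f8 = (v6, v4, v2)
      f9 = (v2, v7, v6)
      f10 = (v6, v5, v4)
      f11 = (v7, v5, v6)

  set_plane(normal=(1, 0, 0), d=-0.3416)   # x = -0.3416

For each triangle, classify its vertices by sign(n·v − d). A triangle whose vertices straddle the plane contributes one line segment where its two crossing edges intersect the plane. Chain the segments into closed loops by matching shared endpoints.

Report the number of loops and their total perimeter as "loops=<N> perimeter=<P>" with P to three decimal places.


Straddling triangles (8 of 12):
  (v4,v1,v0) [+--] → (-0.3416, -1.885, 0.462)–(-0.3416, -1.885, -1.65)  len=2.1120
  (v2,v4,v0) [-+-] → (-0.3416, 0.5278, -1.65)–(-0.3416, -1.885, -1.65)  len=2.4128
  (v1,v7,v3) [-+-] → (-0.3416, -0.5278, 1.65)–(-0.3416, 1.885, 1.65)  len=2.4128
  (v5,v1,v4) [+-+] → (-0.3416, -1.885, 1.65)–(-0.3416, -1.885, 0.462)  len=1.1880
  (v5,v7,v1) [++-] → (-0.3416, -0.5278, 1.65)–(-0.3416, -1.885, 1.65)  len=1.3572
  (v3,v7,v2) [-+-] → (-0.3416, 1.885, 1.65)–(-0.3416, 1.885, -0.462)  len=2.1120
  (v6,v4,v2) [++-] → (-0.3416, 0.5278, -1.65)–(-0.3416, 1.885, -1.65)  len=1.3572
  (v2,v7,v6) [-++] → (-0.3416, 1.885, -0.462)–(-0.3416, 1.885, -1.65)  len=1.1880

Chained into 1 loop(s):
  loop 1: 8 segments, perimeter = 14.1400
Total perimeter = 14.140

loops=1 perimeter=14.140


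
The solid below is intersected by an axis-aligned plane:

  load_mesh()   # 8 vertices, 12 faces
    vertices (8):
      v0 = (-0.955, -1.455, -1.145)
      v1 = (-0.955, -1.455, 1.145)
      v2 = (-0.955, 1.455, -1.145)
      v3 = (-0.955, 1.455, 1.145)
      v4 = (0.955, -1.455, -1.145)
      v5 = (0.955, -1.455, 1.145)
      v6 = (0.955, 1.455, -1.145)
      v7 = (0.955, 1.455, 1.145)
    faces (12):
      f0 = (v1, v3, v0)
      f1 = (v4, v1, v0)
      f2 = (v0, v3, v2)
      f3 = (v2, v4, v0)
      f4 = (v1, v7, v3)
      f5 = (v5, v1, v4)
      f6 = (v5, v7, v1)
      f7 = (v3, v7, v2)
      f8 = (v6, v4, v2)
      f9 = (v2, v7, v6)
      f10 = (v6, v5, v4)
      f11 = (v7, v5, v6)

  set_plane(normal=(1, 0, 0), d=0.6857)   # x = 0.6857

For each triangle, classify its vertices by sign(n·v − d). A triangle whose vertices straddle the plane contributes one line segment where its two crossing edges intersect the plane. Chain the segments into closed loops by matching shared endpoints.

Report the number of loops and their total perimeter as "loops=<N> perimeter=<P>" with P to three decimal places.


Straddling triangles (8 of 12):
  (v4,v1,v0) [+--] → (0.6857, -1.455, -0.822122)–(0.6857, -1.455, -1.145)  len=0.3229
  (v2,v4,v0) [-+-] → (0.6857, -1.04471, -1.145)–(0.6857, -1.455, -1.145)  len=0.4103
  (v1,v7,v3) [-+-] → (0.6857, 1.04471, 1.145)–(0.6857, 1.455, 1.145)  len=0.4103
  (v5,v1,v4) [+-+] → (0.6857, -1.455, 1.145)–(0.6857, -1.455, -0.822122)  len=1.9671
  (v5,v7,v1) [++-] → (0.6857, 1.04471, 1.145)–(0.6857, -1.455, 1.145)  len=2.4997
  (v3,v7,v2) [-+-] → (0.6857, 1.455, 1.145)–(0.6857, 1.455, 0.822122)  len=0.3229
  (v6,v4,v2) [++-] → (0.6857, -1.04471, -1.145)–(0.6857, 1.455, -1.145)  len=2.4997
  (v2,v7,v6) [-++] → (0.6857, 1.455, 0.822122)–(0.6857, 1.455, -1.145)  len=1.9671

Chained into 1 loop(s):
  loop 1: 8 segments, perimeter = 10.4000
Total perimeter = 10.400

loops=1 perimeter=10.400


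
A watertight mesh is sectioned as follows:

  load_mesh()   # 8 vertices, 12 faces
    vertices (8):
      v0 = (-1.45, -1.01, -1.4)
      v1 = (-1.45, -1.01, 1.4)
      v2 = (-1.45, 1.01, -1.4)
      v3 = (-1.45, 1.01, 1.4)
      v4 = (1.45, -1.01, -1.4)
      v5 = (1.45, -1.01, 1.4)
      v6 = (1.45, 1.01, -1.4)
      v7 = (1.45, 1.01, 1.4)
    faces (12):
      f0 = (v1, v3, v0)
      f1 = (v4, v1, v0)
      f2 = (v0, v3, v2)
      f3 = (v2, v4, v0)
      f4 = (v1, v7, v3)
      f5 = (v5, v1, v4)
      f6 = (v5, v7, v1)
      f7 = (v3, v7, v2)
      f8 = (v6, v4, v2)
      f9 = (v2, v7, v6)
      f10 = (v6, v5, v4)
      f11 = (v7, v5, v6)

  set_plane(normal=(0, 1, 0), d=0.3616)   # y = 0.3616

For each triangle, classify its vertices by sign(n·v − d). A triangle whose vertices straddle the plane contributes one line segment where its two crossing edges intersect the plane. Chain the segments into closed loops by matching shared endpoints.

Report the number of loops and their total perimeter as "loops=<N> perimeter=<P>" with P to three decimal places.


Straddling triangles (8 of 12):
  (v1,v3,v0) [-+-] → (-1.45, 0.3616, 1.4)–(-1.45, 0.3616, 0.501228)  len=0.8988
  (v0,v3,v2) [-++] → (-1.45, 0.3616, 0.501228)–(-1.45, 0.3616, -1.4)  len=1.9012
  (v2,v4,v0) [+--] → (-0.519129, 0.3616, -1.4)–(-1.45, 0.3616, -1.4)  len=0.9309
  (v1,v7,v3) [-++] → (0.519129, 0.3616, 1.4)–(-1.45, 0.3616, 1.4)  len=1.9691
  (v5,v7,v1) [-+-] → (1.45, 0.3616, 1.4)–(0.519129, 0.3616, 1.4)  len=0.9309
  (v6,v4,v2) [+-+] → (1.45, 0.3616, -1.4)–(-0.519129, 0.3616, -1.4)  len=1.9691
  (v6,v5,v4) [+--] → (1.45, 0.3616, -0.501228)–(1.45, 0.3616, -1.4)  len=0.8988
  (v7,v5,v6) [+-+] → (1.45, 0.3616, 1.4)–(1.45, 0.3616, -0.501228)  len=1.9012

Chained into 1 loop(s):
  loop 1: 8 segments, perimeter = 11.4000
Total perimeter = 11.400

loops=1 perimeter=11.400


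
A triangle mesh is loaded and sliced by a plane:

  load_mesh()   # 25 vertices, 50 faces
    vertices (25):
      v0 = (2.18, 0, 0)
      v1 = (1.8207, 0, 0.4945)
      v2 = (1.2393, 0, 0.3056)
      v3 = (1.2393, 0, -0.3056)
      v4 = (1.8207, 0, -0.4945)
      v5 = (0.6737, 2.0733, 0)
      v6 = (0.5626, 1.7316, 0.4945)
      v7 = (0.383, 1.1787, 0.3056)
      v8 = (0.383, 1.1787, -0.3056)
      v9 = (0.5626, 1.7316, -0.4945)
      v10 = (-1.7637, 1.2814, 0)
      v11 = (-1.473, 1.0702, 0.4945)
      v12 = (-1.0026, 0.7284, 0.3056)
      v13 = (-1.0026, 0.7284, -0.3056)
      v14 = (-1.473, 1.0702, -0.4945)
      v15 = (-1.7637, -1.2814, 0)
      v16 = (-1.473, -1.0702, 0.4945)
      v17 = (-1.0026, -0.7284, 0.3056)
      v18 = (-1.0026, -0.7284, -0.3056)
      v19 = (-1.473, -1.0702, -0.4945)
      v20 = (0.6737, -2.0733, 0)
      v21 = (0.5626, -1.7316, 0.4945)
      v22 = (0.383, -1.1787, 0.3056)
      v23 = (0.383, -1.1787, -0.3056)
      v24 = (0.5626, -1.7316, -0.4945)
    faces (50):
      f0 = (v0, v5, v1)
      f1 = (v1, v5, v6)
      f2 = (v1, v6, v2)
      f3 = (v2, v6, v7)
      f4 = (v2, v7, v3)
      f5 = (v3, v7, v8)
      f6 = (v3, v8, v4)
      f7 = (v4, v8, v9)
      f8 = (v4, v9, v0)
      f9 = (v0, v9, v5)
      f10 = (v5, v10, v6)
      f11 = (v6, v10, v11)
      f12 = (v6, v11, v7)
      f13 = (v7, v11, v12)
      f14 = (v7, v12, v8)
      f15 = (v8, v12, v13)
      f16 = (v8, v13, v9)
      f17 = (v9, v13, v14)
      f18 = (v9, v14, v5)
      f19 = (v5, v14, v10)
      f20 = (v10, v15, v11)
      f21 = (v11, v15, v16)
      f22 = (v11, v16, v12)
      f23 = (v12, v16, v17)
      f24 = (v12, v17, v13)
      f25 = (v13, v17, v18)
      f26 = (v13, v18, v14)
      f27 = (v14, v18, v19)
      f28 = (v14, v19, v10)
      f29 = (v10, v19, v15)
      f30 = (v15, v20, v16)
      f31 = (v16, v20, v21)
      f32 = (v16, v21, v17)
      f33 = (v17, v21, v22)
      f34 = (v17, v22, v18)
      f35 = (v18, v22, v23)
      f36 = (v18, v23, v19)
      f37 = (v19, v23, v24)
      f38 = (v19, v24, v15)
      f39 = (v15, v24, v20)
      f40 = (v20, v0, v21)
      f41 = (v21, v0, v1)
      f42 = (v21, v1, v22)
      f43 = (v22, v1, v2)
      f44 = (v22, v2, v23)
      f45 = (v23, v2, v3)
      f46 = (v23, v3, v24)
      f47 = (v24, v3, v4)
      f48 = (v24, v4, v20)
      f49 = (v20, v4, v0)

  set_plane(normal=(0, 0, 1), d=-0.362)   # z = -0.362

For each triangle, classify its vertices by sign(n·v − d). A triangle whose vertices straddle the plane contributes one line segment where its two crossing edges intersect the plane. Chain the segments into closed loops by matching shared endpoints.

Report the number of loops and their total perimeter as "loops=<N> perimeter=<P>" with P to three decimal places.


Straddling triangles (20 of 50):
  (v3,v8,v4) [++-] → (0.812255, 0.826775, -0.362)–(1.41289, 0, -0.362)  len=1.0219
  (v4,v8,v9) [-+-] → (0.812255, 0.826775, -0.362)–(0.436623, 1.34378, -0.362)  len=0.6391
  (v4,v9,v0) [--+] → (0.995978, 1.26762, -0.362)–(1.91697, 0, -0.362)  len=1.5669
  (v0,v9,v5) [+-+] → (0.995978, 1.26762, -0.362)–(0.592369, 1.82316, -0.362)  len=0.6867
  (v8,v13,v9) [++-] → (-0.535277, 1.02793, -0.362)–(0.436623, 1.34378, -0.362)  len=1.0219
  (v9,v13,v14) [-+-] → (-0.535277, 1.02793, -0.362)–(-1.14305, 0.830451, -0.362)  len=0.6390
  (v9,v14,v5) [--+] → (-0.897797, 1.33898, -0.362)–(0.592369, 1.82316, -0.362)  len=1.5669
  (v5,v14,v10) [+-+] → (-0.897797, 1.33898, -0.362)–(-1.55089, 1.12679, -0.362)  len=0.6867
  (v13,v18,v14) [++-] → (-1.14305, -0.191391, -0.362)–(-1.14305, 0.830451, -0.362)  len=1.0218
  (v14,v18,v19) [-+-] → (-1.14305, -0.191391, -0.362)–(-1.14305, -0.830451, -0.362)  len=0.6391
  (v14,v19,v10) [--+] → (-1.55089, -0.440095, -0.362)–(-1.55089, 1.12679, -0.362)  len=1.5669
  (v10,v19,v15) [+-+] → (-1.55089, -0.440095, -0.362)–(-1.55089, -1.12679, -0.362)  len=0.6867
  (v18,v23,v19) [++-] → (-0.171147, -1.14631, -0.362)–(-1.14305, -0.830451, -0.362)  len=1.0219
  (v19,v23,v24) [-+-] → (-0.171147, -1.14631, -0.362)–(0.436623, -1.34378, -0.362)  len=0.6390
  (v19,v24,v15) [--+] → (-0.0607261, -1.61097, -0.362)–(-1.55089, -1.12679, -0.362)  len=1.5669
  (v15,v24,v20) [+-+] → (-0.0607261, -1.61097, -0.362)–(0.592369, -1.82316, -0.362)  len=0.6867
  (v23,v3,v24) [++-] → (1.03726, -0.517005, -0.362)–(0.436623, -1.34378, -0.362)  len=1.0219
  (v24,v3,v4) [-+-] → (1.03726, -0.517005, -0.362)–(1.41289, 0, -0.362)  len=0.6391
  (v24,v4,v20) [--+] → (1.51336, -0.555535, -0.362)–(0.592369, -1.82316, -0.362)  len=1.5669
  (v20,v4,v0) [+-+] → (1.51336, -0.555535, -0.362)–(1.91697, 0, -0.362)  len=0.6867

Chained into 2 loop(s):
  loop 1: 10 segments, perimeter = 8.3048
  loop 2: 10 segments, perimeter = 11.2678
Total perimeter = 19.573

loops=2 perimeter=19.573


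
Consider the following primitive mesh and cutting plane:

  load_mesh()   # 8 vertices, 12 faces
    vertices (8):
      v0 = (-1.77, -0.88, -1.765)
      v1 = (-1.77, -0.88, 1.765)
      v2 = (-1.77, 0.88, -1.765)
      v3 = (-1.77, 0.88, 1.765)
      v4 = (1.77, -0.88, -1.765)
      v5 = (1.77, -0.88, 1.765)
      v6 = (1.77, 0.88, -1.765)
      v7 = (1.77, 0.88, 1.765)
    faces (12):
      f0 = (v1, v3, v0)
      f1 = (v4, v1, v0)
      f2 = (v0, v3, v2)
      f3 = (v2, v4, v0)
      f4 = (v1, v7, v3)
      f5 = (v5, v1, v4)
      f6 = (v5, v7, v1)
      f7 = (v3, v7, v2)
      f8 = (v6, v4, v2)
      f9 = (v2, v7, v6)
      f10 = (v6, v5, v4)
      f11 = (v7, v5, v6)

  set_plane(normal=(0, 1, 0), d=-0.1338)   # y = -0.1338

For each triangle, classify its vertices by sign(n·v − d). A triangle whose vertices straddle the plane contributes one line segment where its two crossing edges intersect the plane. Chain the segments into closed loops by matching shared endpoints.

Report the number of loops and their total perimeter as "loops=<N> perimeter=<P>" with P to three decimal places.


loops=1 perimeter=14.140

Straddling triangles (8 of 12):
  (v1,v3,v0) [-+-] → (-1.77, -0.1338, 1.765)–(-1.77, -0.1338, -0.26836)  len=2.0334
  (v0,v3,v2) [-++] → (-1.77, -0.1338, -0.26836)–(-1.77, -0.1338, -1.765)  len=1.4966
  (v2,v4,v0) [+--] → (0.26912, -0.1338, -1.765)–(-1.77, -0.1338, -1.765)  len=2.0391
  (v1,v7,v3) [-++] → (-0.26912, -0.1338, 1.765)–(-1.77, -0.1338, 1.765)  len=1.5009
  (v5,v7,v1) [-+-] → (1.77, -0.1338, 1.765)–(-0.26912, -0.1338, 1.765)  len=2.0391
  (v6,v4,v2) [+-+] → (1.77, -0.1338, -1.765)–(0.26912, -0.1338, -1.765)  len=1.5009
  (v6,v5,v4) [+--] → (1.77, -0.1338, 0.26836)–(1.77, -0.1338, -1.765)  len=2.0334
  (v7,v5,v6) [+-+] → (1.77, -0.1338, 1.765)–(1.77, -0.1338, 0.26836)  len=1.4966

Chained into 1 loop(s):
  loop 1: 8 segments, perimeter = 14.1400
Total perimeter = 14.140
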